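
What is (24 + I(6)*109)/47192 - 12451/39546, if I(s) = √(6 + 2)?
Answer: -73329811/233281854 + 109*√2/23596 ≈ -0.30781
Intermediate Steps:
I(s) = 2*√2 (I(s) = √8 = 2*√2)
(24 + I(6)*109)/47192 - 12451/39546 = (24 + (2*√2)*109)/47192 - 12451/39546 = (24 + 218*√2)*(1/47192) - 12451*1/39546 = (3/5899 + 109*√2/23596) - 12451/39546 = -73329811/233281854 + 109*√2/23596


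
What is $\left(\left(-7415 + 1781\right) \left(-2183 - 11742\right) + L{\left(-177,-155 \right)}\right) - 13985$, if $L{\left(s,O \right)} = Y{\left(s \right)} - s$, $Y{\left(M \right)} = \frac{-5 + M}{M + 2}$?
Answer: $\frac{1960991076}{25} \approx 7.844 \cdot 10^{7}$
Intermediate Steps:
$Y{\left(M \right)} = \frac{-5 + M}{2 + M}$
$L{\left(s,O \right)} = - s + \frac{-5 + s}{2 + s}$ ($L{\left(s,O \right)} = \frac{-5 + s}{2 + s} - s = - s + \frac{-5 + s}{2 + s}$)
$\left(\left(-7415 + 1781\right) \left(-2183 - 11742\right) + L{\left(-177,-155 \right)}\right) - 13985 = \left(\left(-7415 + 1781\right) \left(-2183 - 11742\right) + \frac{-5 - 177 - - 177 \left(2 - 177\right)}{2 - 177}\right) - 13985 = \left(\left(-5634\right) \left(-13925\right) + \frac{-5 - 177 - \left(-177\right) \left(-175\right)}{-175}\right) - 13985 = \left(78453450 - \frac{-5 - 177 - 30975}{175}\right) - 13985 = \left(78453450 - - \frac{4451}{25}\right) - 13985 = \left(78453450 + \frac{4451}{25}\right) - 13985 = \frac{1961340701}{25} - 13985 = \frac{1960991076}{25}$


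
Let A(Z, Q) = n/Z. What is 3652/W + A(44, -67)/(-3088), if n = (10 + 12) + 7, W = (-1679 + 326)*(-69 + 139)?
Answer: -22679597/584928960 ≈ -0.038773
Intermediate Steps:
W = -94710 (W = -1353*70 = -94710)
n = 29 (n = 22 + 7 = 29)
A(Z, Q) = 29/Z
3652/W + A(44, -67)/(-3088) = 3652/(-94710) + (29/44)/(-3088) = 3652*(-1/94710) + (29*(1/44))*(-1/3088) = -166/4305 + (29/44)*(-1/3088) = -166/4305 - 29/135872 = -22679597/584928960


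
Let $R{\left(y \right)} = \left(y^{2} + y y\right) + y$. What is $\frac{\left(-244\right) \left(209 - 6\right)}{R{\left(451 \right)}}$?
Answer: $- \frac{7076}{58179} \approx -0.12162$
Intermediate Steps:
$R{\left(y \right)} = y + 2 y^{2}$ ($R{\left(y \right)} = \left(y^{2} + y^{2}\right) + y = 2 y^{2} + y = y + 2 y^{2}$)
$\frac{\left(-244\right) \left(209 - 6\right)}{R{\left(451 \right)}} = \frac{\left(-244\right) \left(209 - 6\right)}{451 \left(1 + 2 \cdot 451\right)} = \frac{\left(-244\right) 203}{451 \left(1 + 902\right)} = - \frac{49532}{451 \cdot 903} = - \frac{49532}{407253} = \left(-49532\right) \frac{1}{407253} = - \frac{7076}{58179}$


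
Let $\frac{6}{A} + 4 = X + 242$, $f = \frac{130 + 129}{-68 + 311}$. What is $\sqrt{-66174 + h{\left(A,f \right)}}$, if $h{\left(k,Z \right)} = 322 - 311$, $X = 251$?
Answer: $i \sqrt{66163} \approx 257.22 i$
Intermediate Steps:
$f = \frac{259}{243} \approx 1.0658$
$A = \frac{2}{163}$ ($A = \frac{6}{-4 + \left(251 + 242\right)} = \frac{6}{-4 + 493} = \frac{6}{489} = 6 \cdot \frac{1}{489} = \frac{2}{163} \approx 0.01227$)
$h{\left(k,Z \right)} = 11$
$\sqrt{-66174 + h{\left(A,f \right)}} = \sqrt{-66174 + 11} = \sqrt{-66163} = i \sqrt{66163}$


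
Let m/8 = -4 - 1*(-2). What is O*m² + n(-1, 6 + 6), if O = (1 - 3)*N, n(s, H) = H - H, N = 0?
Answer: 0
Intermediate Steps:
n(s, H) = 0
O = 0 (O = (1 - 3)*0 = -2*0 = 0)
m = -16 (m = 8*(-4 - 1*(-2)) = 8*(-4 + 2) = 8*(-2) = -16)
O*m² + n(-1, 6 + 6) = 0*(-16)² + 0 = 0*256 + 0 = 0 + 0 = 0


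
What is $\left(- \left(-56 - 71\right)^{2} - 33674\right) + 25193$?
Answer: $-24610$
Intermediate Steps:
$\left(- \left(-56 - 71\right)^{2} - 33674\right) + 25193 = \left(- \left(-127\right)^{2} - 33674\right) + 25193 = \left(\left(-1\right) 16129 - 33674\right) + 25193 = \left(-16129 - 33674\right) + 25193 = -49803 + 25193 = -24610$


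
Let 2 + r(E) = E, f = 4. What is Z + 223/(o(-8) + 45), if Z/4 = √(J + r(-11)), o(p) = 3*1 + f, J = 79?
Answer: 223/52 + 4*√66 ≈ 36.785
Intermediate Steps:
r(E) = -2 + E
o(p) = 7 (o(p) = 3*1 + 4 = 3 + 4 = 7)
Z = 4*√66 (Z = 4*√(79 + (-2 - 11)) = 4*√(79 - 13) = 4*√66 ≈ 32.496)
Z + 223/(o(-8) + 45) = 4*√66 + 223/(7 + 45) = 4*√66 + 223/52 = 223/52 + 4*√66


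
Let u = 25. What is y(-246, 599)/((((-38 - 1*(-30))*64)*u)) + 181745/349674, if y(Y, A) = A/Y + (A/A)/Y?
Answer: 477073717/917544576 ≈ 0.51995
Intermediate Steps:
y(Y, A) = 1/Y + A/Y (y(Y, A) = A/Y + 1/Y = 1/Y + A/Y)
y(-246, 599)/((((-38 - 1*(-30))*64)*u)) + 181745/349674 = ((1 + 599)/(-246))/((((-38 - 1*(-30))*64)*25)) + 181745/349674 = (-1/246*600)/((((-38 + 30)*64)*25)) + 181745*(1/349674) = -100/(41*(-8*64*25)) + 181745/349674 = -100/(41*((-512*25))) + 181745/349674 = -100/41/(-12800) + 181745/349674 = -100/41*(-1/12800) + 181745/349674 = 1/5248 + 181745/349674 = 477073717/917544576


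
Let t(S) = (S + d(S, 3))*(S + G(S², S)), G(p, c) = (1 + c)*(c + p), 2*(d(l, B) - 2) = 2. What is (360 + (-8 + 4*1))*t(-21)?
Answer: 53961768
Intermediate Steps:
d(l, B) = 3 (d(l, B) = 2 + (½)*2 = 2 + 1 = 3)
t(S) = (3 + S)*(S³ + 2*S + 2*S²) (t(S) = (S + 3)*(S + (S + S² + S² + S*S²)) = (3 + S)*(S + (S + S² + S² + S³)) = (3 + S)*(S + (S + S³ + 2*S²)) = (3 + S)*(S³ + 2*S + 2*S²))
(360 + (-8 + 4*1))*t(-21) = (360 + (-8 + 4*1))*(-21*(6 + (-21)³ + 5*(-21)² + 8*(-21))) = (360 + (-8 + 4))*(-21*(6 - 9261 + 5*441 - 168)) = (360 - 4)*(-21*(6 - 9261 + 2205 - 168)) = 356*(-21*(-7218)) = 356*151578 = 53961768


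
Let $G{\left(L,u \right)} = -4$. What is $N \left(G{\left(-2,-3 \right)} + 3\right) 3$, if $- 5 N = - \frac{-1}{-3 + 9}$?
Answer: $\frac{1}{10} \approx 0.1$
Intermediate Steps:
$N = - \frac{1}{30}$ ($N = - \frac{\left(-1\right) \left(- \frac{1}{-3 + 9}\right)}{5} = - \frac{\left(-1\right) \left(- \frac{1}{6}\right)}{5} = \left(- \frac{1}{5}\right) \frac{1}{6} = - \frac{1}{30} \approx -0.033333$)
$N \left(G{\left(-2,-3 \right)} + 3\right) 3 = - \frac{-4 + 3}{30} \cdot 3 = \left(- \frac{1}{30}\right) \left(-1\right) 3 = \frac{1}{30} \cdot 3 = \frac{1}{10}$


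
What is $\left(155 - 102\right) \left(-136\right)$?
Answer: $-7208$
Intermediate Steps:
$\left(155 - 102\right) \left(-136\right) = 53 \left(-136\right) = -7208$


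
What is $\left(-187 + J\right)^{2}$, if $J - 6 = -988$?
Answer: $1366561$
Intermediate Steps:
$J = -982$ ($J = 6 - 988 = -982$)
$\left(-187 + J\right)^{2} = \left(-187 - 982\right)^{2} = \left(-1169\right)^{2} = 1366561$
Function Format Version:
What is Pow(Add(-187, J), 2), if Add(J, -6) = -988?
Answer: 1366561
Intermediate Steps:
J = -982 (J = Add(6, -988) = -982)
Pow(Add(-187, J), 2) = Pow(Add(-187, -982), 2) = Pow(-1169, 2) = 1366561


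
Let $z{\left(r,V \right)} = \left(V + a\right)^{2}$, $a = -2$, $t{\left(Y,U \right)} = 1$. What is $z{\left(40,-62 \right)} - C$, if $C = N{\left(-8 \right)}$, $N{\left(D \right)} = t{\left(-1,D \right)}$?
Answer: $4095$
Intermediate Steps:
$N{\left(D \right)} = 1$
$C = 1$
$z{\left(r,V \right)} = \left(-2 + V\right)^{2}$ ($z{\left(r,V \right)} = \left(V - 2\right)^{2} = \left(-2 + V\right)^{2}$)
$z{\left(40,-62 \right)} - C = \left(-2 - 62\right)^{2} - 1 = \left(-64\right)^{2} - 1 = 4096 - 1 = 4095$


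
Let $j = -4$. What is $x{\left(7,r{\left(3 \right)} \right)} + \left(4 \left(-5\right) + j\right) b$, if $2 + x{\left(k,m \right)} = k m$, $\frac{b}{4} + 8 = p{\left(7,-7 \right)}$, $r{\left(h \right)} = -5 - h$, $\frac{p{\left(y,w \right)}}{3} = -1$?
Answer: $998$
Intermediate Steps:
$p{\left(y,w \right)} = -3$ ($p{\left(y,w \right)} = 3 \left(-1\right) = -3$)
$b = -44$ ($b = -32 + 4 \left(-3\right) = -32 - 12 = -44$)
$x{\left(k,m \right)} = -2 + k m$
$x{\left(7,r{\left(3 \right)} \right)} + \left(4 \left(-5\right) + j\right) b = \left(-2 + 7 \left(-5 - 3\right)\right) + \left(4 \left(-5\right) - 4\right) \left(-44\right) = \left(-2 + 7 \left(-5 - 3\right)\right) + \left(-20 - 4\right) \left(-44\right) = \left(-2 + 7 \left(-8\right)\right) - -1056 = \left(-2 - 56\right) + 1056 = -58 + 1056 = 998$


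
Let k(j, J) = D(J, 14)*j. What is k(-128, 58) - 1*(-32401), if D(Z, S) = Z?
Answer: 24977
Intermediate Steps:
k(j, J) = J*j
k(-128, 58) - 1*(-32401) = 58*(-128) - 1*(-32401) = -7424 + 32401 = 24977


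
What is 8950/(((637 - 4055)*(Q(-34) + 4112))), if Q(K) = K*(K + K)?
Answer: -4475/10978616 ≈ -0.00040761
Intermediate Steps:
Q(K) = 2*K² (Q(K) = K*(2*K) = 2*K²)
8950/(((637 - 4055)*(Q(-34) + 4112))) = 8950/(((637 - 4055)*(2*(-34)² + 4112))) = 8950/((-3418*(2*1156 + 4112))) = 8950/((-3418*(2312 + 4112))) = 8950/((-3418*6424)) = 8950/(-21957232) = 8950*(-1/21957232) = -4475/10978616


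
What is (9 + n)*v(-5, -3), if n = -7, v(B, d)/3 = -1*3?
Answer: -18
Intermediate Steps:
v(B, d) = -9 (v(B, d) = 3*(-1*3) = 3*(-3) = -9)
(9 + n)*v(-5, -3) = (9 - 7)*(-9) = 2*(-9) = -18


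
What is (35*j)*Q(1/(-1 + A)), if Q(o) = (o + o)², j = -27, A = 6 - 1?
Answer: -945/4 ≈ -236.25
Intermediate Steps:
A = 5
Q(o) = 4*o² (Q(o) = (2*o)² = 4*o²)
(35*j)*Q(1/(-1 + A)) = (35*(-27))*(4*(1/(-1 + 5))²) = -3780*(1/4)² = -3780*(¼)² = -3780/16 = -945*¼ = -945/4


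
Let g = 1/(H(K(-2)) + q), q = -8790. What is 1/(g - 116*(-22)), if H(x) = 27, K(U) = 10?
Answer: 8763/22363175 ≈ 0.00039185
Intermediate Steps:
g = -1/8763 (g = 1/(27 - 8790) = 1/(-8763) = -1/8763 ≈ -0.00011412)
1/(g - 116*(-22)) = 1/(-1/8763 - 116*(-22)) = 1/(-1/8763 + 2552) = 1/(22363175/8763) = 8763/22363175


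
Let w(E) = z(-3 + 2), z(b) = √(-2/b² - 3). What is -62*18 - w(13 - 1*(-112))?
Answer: -1116 - I*√5 ≈ -1116.0 - 2.2361*I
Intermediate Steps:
z(b) = √(-3 - 2/b²) (z(b) = √(-2/b² - 3) = √(-3 - 2/b²))
w(E) = I*√5 (w(E) = √(-3 - 2/(-3 + 2)²) = √(-3 - 2/(-1)²) = √(-3 - 2*1) = √(-3 - 2) = √(-5) = I*√5)
-62*18 - w(13 - 1*(-112)) = -62*18 - I*√5 = -1116 - I*√5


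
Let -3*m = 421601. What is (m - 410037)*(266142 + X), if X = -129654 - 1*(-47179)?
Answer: -303364987904/3 ≈ -1.0112e+11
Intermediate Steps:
m = -421601/3 (m = -⅓*421601 = -421601/3 ≈ -1.4053e+5)
X = -82475 (X = -129654 + 47179 = -82475)
(m - 410037)*(266142 + X) = (-421601/3 - 410037)*(266142 - 82475) = -1651712/3*183667 = -303364987904/3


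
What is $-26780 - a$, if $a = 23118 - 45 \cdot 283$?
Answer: $-37163$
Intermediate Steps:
$a = 10383$ ($a = 23118 - 12735 = 10383$)
$-26780 - a = -26780 - 10383 = -37163$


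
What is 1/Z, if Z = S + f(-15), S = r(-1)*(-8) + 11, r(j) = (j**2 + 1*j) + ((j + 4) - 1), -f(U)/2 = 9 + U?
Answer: 1/7 ≈ 0.14286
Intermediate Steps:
f(U) = -18 - 2*U (f(U) = -2*(9 + U) = -18 - 2*U)
r(j) = 3 + j**2 + 2*j (r(j) = (j**2 + j) + ((4 + j) - 1) = (j + j**2) + (3 + j) = 3 + j**2 + 2*j)
S = -5 (S = (3 + (-1)**2 + 2*(-1))*(-8) + 11 = (3 + 1 - 2)*(-8) + 11 = 2*(-8) + 11 = -16 + 11 = -5)
Z = 7 (Z = -5 + (-18 - 2*(-15)) = -5 + (-18 + 30) = -5 + 12 = 7)
1/Z = 1/7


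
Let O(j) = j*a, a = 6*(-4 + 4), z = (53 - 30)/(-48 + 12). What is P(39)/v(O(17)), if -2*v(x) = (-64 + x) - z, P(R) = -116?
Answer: -8352/2281 ≈ -3.6616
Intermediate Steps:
z = -23/36 (z = 23/(-36) = 23*(-1/36) = -23/36 ≈ -0.63889)
a = 0 (a = 6*0 = 0)
O(j) = 0 (O(j) = j*0 = 0)
v(x) = 2281/72 - x/2 (v(x) = -((-64 + x) - 1*(-23/36))/2 = -((-64 + x) + 23/36)/2 = -(-2281/36 + x)/2 = 2281/72 - x/2)
P(39)/v(O(17)) = -116/(2281/72 - 1/2*0) = -116/(2281/72 + 0) = -116/2281/72 = -116*72/2281 = -8352/2281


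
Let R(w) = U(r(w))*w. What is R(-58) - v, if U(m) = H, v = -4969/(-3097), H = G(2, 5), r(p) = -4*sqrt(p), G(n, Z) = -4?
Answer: 713535/3097 ≈ 230.40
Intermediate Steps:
H = -4
v = 4969/3097 (v = -4969*(-1/3097) = 4969/3097 ≈ 1.6045)
U(m) = -4
R(w) = -4*w
R(-58) - v = -4*(-58) - 1*4969/3097 = 232 - 4969/3097 = 713535/3097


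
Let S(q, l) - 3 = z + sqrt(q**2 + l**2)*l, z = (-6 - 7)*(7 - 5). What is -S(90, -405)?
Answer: 23 + 18225*sqrt(85) ≈ 1.6805e+5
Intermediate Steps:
z = -26 (z = -13*2 = -26)
S(q, l) = -23 + l*sqrt(l**2 + q**2) (S(q, l) = 3 + (-26 + sqrt(q**2 + l**2)*l) = 3 + (-26 + sqrt(l**2 + q**2)*l) = 3 + (-26 + l*sqrt(l**2 + q**2)) = -23 + l*sqrt(l**2 + q**2))
-S(90, -405) = -(-23 - 405*sqrt((-405)**2 + 90**2)) = -(-23 - 405*sqrt(164025 + 8100)) = -(-23 - 18225*sqrt(85)) = 23 + 18225*sqrt(85)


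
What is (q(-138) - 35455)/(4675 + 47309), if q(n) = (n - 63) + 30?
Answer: -17813/25992 ≈ -0.68533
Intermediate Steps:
q(n) = -33 + n (q(n) = (-63 + n) + 30 = -33 + n)
(q(-138) - 35455)/(4675 + 47309) = ((-33 - 138) - 35455)/(4675 + 47309) = (-171 - 35455)/51984 = -35626*1/51984 = -17813/25992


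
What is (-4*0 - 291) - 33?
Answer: -324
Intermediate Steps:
(-4*0 - 291) - 33 = (0 - 291) - 33 = -291 - 33 = -324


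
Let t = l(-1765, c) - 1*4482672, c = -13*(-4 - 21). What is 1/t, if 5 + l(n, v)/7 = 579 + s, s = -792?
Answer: -1/4484198 ≈ -2.2301e-7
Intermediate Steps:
c = 325 (c = -13*(-25) = 325)
l(n, v) = -1526 (l(n, v) = -35 + 7*(579 - 792) = -35 + 7*(-213) = -35 - 1491 = -1526)
t = -4484198 (t = -1526 - 1*4482672 = -1526 - 4482672 = -4484198)
1/t = 1/(-4484198) = -1/4484198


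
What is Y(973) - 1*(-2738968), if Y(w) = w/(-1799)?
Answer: 703914637/257 ≈ 2.7390e+6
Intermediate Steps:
Y(w) = -w/1799 (Y(w) = w*(-1/1799) = -w/1799)
Y(973) - 1*(-2738968) = -1/1799*973 - 1*(-2738968) = -139/257 + 2738968 = 703914637/257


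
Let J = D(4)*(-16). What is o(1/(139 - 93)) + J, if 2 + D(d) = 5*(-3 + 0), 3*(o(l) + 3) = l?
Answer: 37123/138 ≈ 269.01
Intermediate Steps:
o(l) = -3 + l/3
D(d) = -17 (D(d) = -2 + 5*(-3 + 0) = -2 + 5*(-3) = -2 - 15 = -17)
J = 272 (J = -17*(-16) = 272)
o(1/(139 - 93)) + J = (-3 + 1/(3*(139 - 93))) + 272 = (-3 + (⅓)/46) + 272 = (-3 + (⅓)*(1/46)) + 272 = (-3 + 1/138) + 272 = -413/138 + 272 = 37123/138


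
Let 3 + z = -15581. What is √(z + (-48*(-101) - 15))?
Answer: I*√10751 ≈ 103.69*I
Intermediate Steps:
z = -15584 (z = -3 - 15581 = -15584)
√(z + (-48*(-101) - 15)) = √(-15584 + (-48*(-101) - 15)) = √(-15584 + (4848 - 15)) = √(-15584 + 4833) = √(-10751) = I*√10751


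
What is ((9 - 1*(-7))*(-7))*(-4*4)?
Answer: 1792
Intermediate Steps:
((9 - 1*(-7))*(-7))*(-4*4) = ((9 + 7)*(-7))*(-16) = (16*(-7))*(-16) = -112*(-16) = 1792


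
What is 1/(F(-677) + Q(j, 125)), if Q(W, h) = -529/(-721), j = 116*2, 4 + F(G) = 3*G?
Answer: -721/1466706 ≈ -0.00049158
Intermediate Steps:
F(G) = -4 + 3*G
j = 232
Q(W, h) = 529/721 (Q(W, h) = -529*(-1/721) = 529/721)
1/(F(-677) + Q(j, 125)) = 1/((-4 + 3*(-677)) + 529/721) = 1/((-4 - 2031) + 529/721) = 1/(-2035 + 529/721) = 1/(-1466706/721) = -721/1466706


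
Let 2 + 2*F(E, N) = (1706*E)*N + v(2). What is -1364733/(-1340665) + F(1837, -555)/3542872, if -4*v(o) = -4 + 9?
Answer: -9288737197411837/37998435919040 ≈ -244.45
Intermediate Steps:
v(o) = -5/4 (v(o) = -(-4 + 9)/4 = -1/4*5 = -5/4)
F(E, N) = -13/8 + 853*E*N (F(E, N) = -1 + ((1706*E)*N - 5/4)/2 = -1 + (1706*E*N - 5/4)/2 = -1 + (-5/4 + 1706*E*N)/2 = -1 + (-5/8 + 853*E*N) = -13/8 + 853*E*N)
-1364733/(-1340665) + F(1837, -555)/3542872 = -1364733/(-1340665) + (-13/8 + 853*1837*(-555))/3542872 = -1364733*(-1/1340665) + (-13/8 - 869663355)*(1/3542872) = 1364733/1340665 - 6957306853/8*1/3542872 = 1364733/1340665 - 6957306853/28342976 = -9288737197411837/37998435919040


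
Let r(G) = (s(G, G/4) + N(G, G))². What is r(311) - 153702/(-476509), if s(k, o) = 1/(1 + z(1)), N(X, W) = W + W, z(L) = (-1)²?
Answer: 738601477533/1906036 ≈ 3.8751e+5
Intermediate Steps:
z(L) = 1
N(X, W) = 2*W
s(k, o) = ½ (s(k, o) = 1/(1 + 1) = 1/2 = ½)
r(G) = (½ + 2*G)²
r(311) - 153702/(-476509) = (1 + 4*311)²/4 - 153702/(-476509) = (1 + 1244)²/4 - 153702*(-1)/476509 = (¼)*1245² - 1*(-153702/476509) = (¼)*1550025 + 153702/476509 = 1550025/4 + 153702/476509 = 738601477533/1906036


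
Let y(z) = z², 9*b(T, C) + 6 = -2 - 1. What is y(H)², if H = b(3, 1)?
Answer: 1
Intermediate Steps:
b(T, C) = -1 (b(T, C) = -⅔ + (-2 - 1)/9 = -⅔ + (⅑)*(-3) = -⅔ - ⅓ = -1)
H = -1
y(H)² = ((-1)²)² = 1² = 1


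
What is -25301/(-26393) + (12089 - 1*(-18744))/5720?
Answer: 87136099/13724360 ≈ 6.3490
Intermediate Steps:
-25301/(-26393) + (12089 - 1*(-18744))/5720 = -25301*(-1/26393) + (12089 + 18744)*(1/5720) = 25301/26393 + 30833*(1/5720) = 25301/26393 + 2803/520 = 87136099/13724360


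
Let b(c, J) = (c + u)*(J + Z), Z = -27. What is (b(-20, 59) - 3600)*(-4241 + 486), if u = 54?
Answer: 9432560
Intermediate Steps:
b(c, J) = (-27 + J)*(54 + c) (b(c, J) = (c + 54)*(J - 27) = (54 + c)*(-27 + J) = (-27 + J)*(54 + c))
(b(-20, 59) - 3600)*(-4241 + 486) = ((-1458 - 27*(-20) + 54*59 + 59*(-20)) - 3600)*(-4241 + 486) = ((-1458 + 540 + 3186 - 1180) - 3600)*(-3755) = (1088 - 3600)*(-3755) = -2512*(-3755) = 9432560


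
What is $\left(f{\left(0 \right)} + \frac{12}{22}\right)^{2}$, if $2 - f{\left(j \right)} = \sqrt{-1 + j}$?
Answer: $\frac{663}{121} - \frac{56 i}{11} \approx 5.4793 - 5.0909 i$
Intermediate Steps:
$f{\left(j \right)} = 2 - \sqrt{-1 + j}$
$\left(f{\left(0 \right)} + \frac{12}{22}\right)^{2} = \left(\left(2 - \sqrt{-1 + 0}\right) + \frac{12}{22}\right)^{2} = \left(\left(2 - \sqrt{-1}\right) + 12 \cdot \frac{1}{22}\right)^{2} = \left(\left(2 - i\right) + \frac{6}{11}\right)^{2} = \left(\frac{28}{11} - i\right)^{2}$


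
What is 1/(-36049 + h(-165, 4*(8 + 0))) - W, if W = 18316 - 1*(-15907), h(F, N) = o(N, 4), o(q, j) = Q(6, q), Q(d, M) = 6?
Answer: -1233499590/36043 ≈ -34223.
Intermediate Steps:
o(q, j) = 6
h(F, N) = 6
W = 34223 (W = 18316 + 15907 = 34223)
1/(-36049 + h(-165, 4*(8 + 0))) - W = 1/(-36049 + 6) - 1*34223 = 1/(-36043) - 34223 = -1/36043 - 34223 = -1233499590/36043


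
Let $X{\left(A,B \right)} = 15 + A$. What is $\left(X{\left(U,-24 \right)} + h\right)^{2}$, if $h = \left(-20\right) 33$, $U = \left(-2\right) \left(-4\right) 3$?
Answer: $385641$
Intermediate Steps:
$U = 24$ ($U = 8 \cdot 3 = 24$)
$h = -660$
$\left(X{\left(U,-24 \right)} + h\right)^{2} = \left(\left(15 + 24\right) - 660\right)^{2} = \left(39 - 660\right)^{2} = \left(-621\right)^{2} = 385641$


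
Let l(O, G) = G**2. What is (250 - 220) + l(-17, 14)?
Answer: 226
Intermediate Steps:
(250 - 220) + l(-17, 14) = (250 - 220) + 14**2 = 30 + 196 = 226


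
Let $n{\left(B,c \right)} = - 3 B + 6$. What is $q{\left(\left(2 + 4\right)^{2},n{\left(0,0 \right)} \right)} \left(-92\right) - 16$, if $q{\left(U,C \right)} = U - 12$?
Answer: $-2224$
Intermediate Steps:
$n{\left(B,c \right)} = 6 - 3 B$
$q{\left(U,C \right)} = -12 + U$
$q{\left(\left(2 + 4\right)^{2},n{\left(0,0 \right)} \right)} \left(-92\right) - 16 = \left(-12 + \left(2 + 4\right)^{2}\right) \left(-92\right) - 16 = \left(-12 + 6^{2}\right) \left(-92\right) - 16 = \left(-12 + 36\right) \left(-92\right) - 16 = 24 \left(-92\right) - 16 = -2208 - 16 = -2224$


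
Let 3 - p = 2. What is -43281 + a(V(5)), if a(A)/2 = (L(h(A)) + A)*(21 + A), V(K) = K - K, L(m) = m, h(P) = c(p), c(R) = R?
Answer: -43239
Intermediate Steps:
p = 1 (p = 3 - 1*2 = 3 - 2 = 1)
h(P) = 1
V(K) = 0
a(A) = 2*(1 + A)*(21 + A) (a(A) = 2*((1 + A)*(21 + A)) = 2*(1 + A)*(21 + A))
-43281 + a(V(5)) = -43281 + (42 + 2*0² + 44*0) = -43281 + (42 + 2*0 + 0) = -43281 + (42 + 0 + 0) = -43281 + 42 = -43239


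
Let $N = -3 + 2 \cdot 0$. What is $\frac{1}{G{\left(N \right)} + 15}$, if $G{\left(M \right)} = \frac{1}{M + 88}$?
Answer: $\frac{85}{1276} \approx 0.066614$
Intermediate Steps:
$N = -3$ ($N = -3 + 0 = -3$)
$G{\left(M \right)} = \frac{1}{88 + M}$
$\frac{1}{G{\left(N \right)} + 15} = \frac{1}{\frac{1}{88 - 3} + 15} = \frac{1}{\frac{1}{85} + 15} = \frac{1}{\frac{1276}{85}} = \frac{85}{1276}$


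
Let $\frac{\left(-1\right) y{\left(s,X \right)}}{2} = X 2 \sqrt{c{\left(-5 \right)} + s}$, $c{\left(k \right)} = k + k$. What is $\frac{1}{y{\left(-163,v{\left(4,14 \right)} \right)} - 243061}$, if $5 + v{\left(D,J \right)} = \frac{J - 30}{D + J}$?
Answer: $- \frac{19687941}{4785378402713} - \frac{1908 i \sqrt{173}}{4785378402713} \approx -4.1142 \cdot 10^{-6} - 5.2443 \cdot 10^{-9} i$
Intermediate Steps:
$c{\left(k \right)} = 2 k$
$v{\left(D,J \right)} = -5 + \frac{-30 + J}{D + J}$ ($v{\left(D,J \right)} = -5 + \frac{J - 30}{D + J} = -5 + \frac{-30 + J}{D + J}$)
$y{\left(s,X \right)} = - 4 X \sqrt{-10 + s}$ ($y{\left(s,X \right)} = - 2 X 2 \sqrt{2 \left(-5\right) + s} = - 2 \cdot 2 X \sqrt{-10 + s} = - 4 X \sqrt{-10 + s}$)
$\frac{1}{y{\left(-163,v{\left(4,14 \right)} \right)} - 243061} = \frac{1}{- 4 \frac{-30 - 20 - 56}{4 + 14} \sqrt{-10 - 163} - 243061} = \frac{1}{- 4 \frac{-30 - 20 - 56}{18} \sqrt{-173} - 243061} = \frac{1}{- 4 \cdot \frac{1}{18} \left(-106\right) i \sqrt{173} - 243061} = \frac{1}{\left(-4\right) \left(- \frac{53}{9}\right) i \sqrt{173} - 243061} = \frac{1}{\frac{212 i \sqrt{173}}{9} - 243061} = \frac{1}{-243061 + \frac{212 i \sqrt{173}}{9}}$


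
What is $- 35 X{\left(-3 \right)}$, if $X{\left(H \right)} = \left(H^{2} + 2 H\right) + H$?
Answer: $0$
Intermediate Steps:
$X{\left(H \right)} = H^{2} + 3 H$
$- 35 X{\left(-3 \right)} = - 35 \left(- 3 \left(3 - 3\right)\right) = - 35 \left(\left(-3\right) 0\right) = \left(-35\right) 0 = 0$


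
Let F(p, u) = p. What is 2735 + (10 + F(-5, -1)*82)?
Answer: 2335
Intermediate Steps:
2735 + (10 + F(-5, -1)*82) = 2735 + (10 - 5*82) = 2735 + (10 - 410) = 2735 - 400 = 2335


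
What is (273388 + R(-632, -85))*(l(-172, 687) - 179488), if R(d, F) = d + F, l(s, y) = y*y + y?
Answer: 79938411728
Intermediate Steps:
l(s, y) = y + y² (l(s, y) = y² + y = y + y²)
R(d, F) = F + d
(273388 + R(-632, -85))*(l(-172, 687) - 179488) = (273388 + (-85 - 632))*(687*(1 + 687) - 179488) = (273388 - 717)*(687*688 - 179488) = 272671*(472656 - 179488) = 272671*293168 = 79938411728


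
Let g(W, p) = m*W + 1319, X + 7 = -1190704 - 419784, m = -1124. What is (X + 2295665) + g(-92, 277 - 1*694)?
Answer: 789897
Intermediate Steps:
X = -1610495 (X = -7 + (-1190704 - 419784) = -7 - 1610488 = -1610495)
g(W, p) = 1319 - 1124*W (g(W, p) = -1124*W + 1319 = 1319 - 1124*W)
(X + 2295665) + g(-92, 277 - 1*694) = (-1610495 + 2295665) + (1319 - 1124*(-92)) = 685170 + (1319 + 103408) = 685170 + 104727 = 789897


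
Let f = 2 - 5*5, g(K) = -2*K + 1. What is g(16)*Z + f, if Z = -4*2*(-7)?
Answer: -1759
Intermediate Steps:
Z = 56 (Z = -8*(-7) = 56)
g(K) = 1 - 2*K
f = -23 (f = 2 - 25 = -23)
g(16)*Z + f = (1 - 2*16)*56 - 23 = (1 - 32)*56 - 23 = -31*56 - 23 = -1736 - 23 = -1759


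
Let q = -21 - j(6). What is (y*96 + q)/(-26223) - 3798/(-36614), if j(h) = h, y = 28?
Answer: 360850/160021487 ≈ 0.0022550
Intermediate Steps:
q = -27 (q = -21 - 1*6 = -21 - 6 = -27)
(y*96 + q)/(-26223) - 3798/(-36614) = (28*96 - 27)/(-26223) - 3798/(-36614) = (2688 - 27)*(-1/26223) - 3798*(-1/36614) = 2661*(-1/26223) + 1899/18307 = -887/8741 + 1899/18307 = 360850/160021487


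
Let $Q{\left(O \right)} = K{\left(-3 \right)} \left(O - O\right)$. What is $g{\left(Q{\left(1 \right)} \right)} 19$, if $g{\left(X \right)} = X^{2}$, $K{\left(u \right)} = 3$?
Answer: $0$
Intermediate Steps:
$Q{\left(O \right)} = 0$ ($Q{\left(O \right)} = 3 \left(O - O\right) = 3 \cdot 0 = 0$)
$g{\left(Q{\left(1 \right)} \right)} 19 = 0^{2} \cdot 19 = 0 \cdot 19 = 0$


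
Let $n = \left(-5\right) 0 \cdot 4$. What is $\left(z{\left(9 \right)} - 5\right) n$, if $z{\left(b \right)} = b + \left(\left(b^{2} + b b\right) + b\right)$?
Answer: $0$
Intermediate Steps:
$z{\left(b \right)} = 2 b + 2 b^{2}$ ($z{\left(b \right)} = b + \left(\left(b^{2} + b^{2}\right) + b\right) = b + \left(2 b^{2} + b\right) = b + \left(b + 2 b^{2}\right) = 2 b + 2 b^{2}$)
$n = 0$ ($n = 0 \cdot 4 = 0$)
$\left(z{\left(9 \right)} - 5\right) n = \left(2 \cdot 9 \left(1 + 9\right) - 5\right) 0 = \left(2 \cdot 9 \cdot 10 - 5\right) 0 = \left(180 - 5\right) 0 = 175 \cdot 0 = 0$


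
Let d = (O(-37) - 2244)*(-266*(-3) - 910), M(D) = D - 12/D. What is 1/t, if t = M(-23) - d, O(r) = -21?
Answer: -23/5835157 ≈ -3.9416e-6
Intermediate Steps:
M(D) = D - 12/D
d = 253680 (d = (-21 - 2244)*(-266*(-3) - 910) = -2265*(798 - 910) = -2265*(-112) = 253680)
t = -5835157/23 (t = (-23 - 12/(-23)) - 1*253680 = (-23 - 12*(-1/23)) - 253680 = (-23 + 12/23) - 253680 = -517/23 - 253680 = -5835157/23 ≈ -2.5370e+5)
1/t = 1/(-5835157/23) = -23/5835157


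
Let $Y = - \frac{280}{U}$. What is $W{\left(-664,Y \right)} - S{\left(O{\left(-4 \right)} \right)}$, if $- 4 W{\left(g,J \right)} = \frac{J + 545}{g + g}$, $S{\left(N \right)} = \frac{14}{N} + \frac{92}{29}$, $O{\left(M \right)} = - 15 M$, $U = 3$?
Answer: $- \frac{2557751}{770240} \approx -3.3207$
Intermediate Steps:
$Y = - \frac{280}{3} \approx -93.333$
$S{\left(N \right)} = \frac{92}{29} + \frac{14}{N}$ ($S{\left(N \right)} = \frac{14}{N} + 92 \cdot \frac{1}{29} = \frac{14}{N} + \frac{92}{29} = \frac{92}{29} + \frac{14}{N}$)
$W{\left(g,J \right)} = - \frac{545 + J}{8 g}$ ($W{\left(g,J \right)} = - \frac{\left(J + 545\right) \frac{1}{g + g}}{4} = - \frac{\left(545 + J\right) \frac{1}{2 g}}{4} = - \frac{\frac{1}{2} \frac{1}{g} \left(545 + J\right)}{4} = - \frac{545 + J}{8 g}$)
$W{\left(-664,Y \right)} - S{\left(O{\left(-4 \right)} \right)} = \frac{-545 - - \frac{280}{3}}{8 \left(-664\right)} - \left(\frac{92}{29} + \frac{14}{\left(-15\right) \left(-4\right)}\right) = \frac{1}{8} \left(- \frac{1}{664}\right) \left(-545 + \frac{280}{3}\right) - \left(\frac{92}{29} + \frac{14}{60}\right) = \frac{1}{8} \left(- \frac{1}{664}\right) \left(- \frac{1355}{3}\right) - \left(\frac{92}{29} + 14 \cdot \frac{1}{60}\right) = \frac{1355}{15936} - \left(\frac{92}{29} + \frac{7}{30}\right) = \frac{1355}{15936} - \frac{2963}{870} = - \frac{2557751}{770240}$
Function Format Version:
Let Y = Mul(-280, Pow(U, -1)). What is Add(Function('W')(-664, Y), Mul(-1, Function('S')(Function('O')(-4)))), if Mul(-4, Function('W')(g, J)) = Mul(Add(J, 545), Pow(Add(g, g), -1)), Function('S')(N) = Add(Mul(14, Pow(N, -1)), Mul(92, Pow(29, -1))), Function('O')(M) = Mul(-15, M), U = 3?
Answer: Rational(-2557751, 770240) ≈ -3.3207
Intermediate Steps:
Y = Rational(-280, 3) (Y = Mul(-280, Pow(3, -1)) = Mul(-280, Rational(1, 3)) = Rational(-280, 3) ≈ -93.333)
Function('S')(N) = Add(Rational(92, 29), Mul(14, Pow(N, -1))) (Function('S')(N) = Add(Mul(14, Pow(N, -1)), Mul(92, Rational(1, 29))) = Add(Mul(14, Pow(N, -1)), Rational(92, 29)) = Add(Rational(92, 29), Mul(14, Pow(N, -1))))
Function('W')(g, J) = Mul(Rational(-1, 8), Pow(g, -1), Add(545, J)) (Function('W')(g, J) = Mul(Rational(-1, 4), Mul(Add(J, 545), Pow(Add(g, g), -1))) = Mul(Rational(-1, 4), Mul(Add(545, J), Pow(Mul(2, g), -1))) = Mul(Rational(-1, 4), Mul(Add(545, J), Mul(Rational(1, 2), Pow(g, -1)))) = Mul(Rational(-1, 4), Mul(Rational(1, 2), Pow(g, -1), Add(545, J))) = Mul(Rational(-1, 8), Pow(g, -1), Add(545, J)))
Add(Function('W')(-664, Y), Mul(-1, Function('S')(Function('O')(-4)))) = Add(Mul(Rational(1, 8), Pow(-664, -1), Add(-545, Mul(-1, Rational(-280, 3)))), Mul(-1, Add(Rational(92, 29), Mul(14, Pow(Mul(-15, -4), -1))))) = Add(Mul(Rational(1, 8), Rational(-1, 664), Add(-545, Rational(280, 3))), Mul(-1, Add(Rational(92, 29), Mul(14, Pow(60, -1))))) = Add(Mul(Rational(1, 8), Rational(-1, 664), Rational(-1355, 3)), Mul(-1, Add(Rational(92, 29), Mul(14, Rational(1, 60))))) = Add(Rational(1355, 15936), Mul(-1, Add(Rational(92, 29), Rational(7, 30)))) = Add(Rational(1355, 15936), Mul(-1, Rational(2963, 870))) = Add(Rational(1355, 15936), Rational(-2963, 870)) = Rational(-2557751, 770240)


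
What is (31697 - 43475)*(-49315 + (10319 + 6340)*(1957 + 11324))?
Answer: -2605280220192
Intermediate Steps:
(31697 - 43475)*(-49315 + (10319 + 6340)*(1957 + 11324)) = -11778*(-49315 + 16659*13281) = -11778*(-49315 + 221248179) = -11778*221198864 = -2605280220192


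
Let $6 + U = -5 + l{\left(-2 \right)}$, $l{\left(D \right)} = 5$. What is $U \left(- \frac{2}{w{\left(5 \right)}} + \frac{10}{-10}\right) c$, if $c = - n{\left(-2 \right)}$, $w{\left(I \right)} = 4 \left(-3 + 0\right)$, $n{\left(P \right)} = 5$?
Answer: $-25$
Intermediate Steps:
$w{\left(I \right)} = -12$ ($w{\left(I \right)} = 4 \left(-3\right) = -12$)
$U = -6$ ($U = -6 + \left(-5 + 5\right) = -6 + 0 = -6$)
$c = -5$ ($c = \left(-1\right) 5 = -5$)
$U \left(- \frac{2}{w{\left(5 \right)}} + \frac{10}{-10}\right) c = - 6 \left(- \frac{2}{-12} + \frac{10}{-10}\right) \left(-5\right) = - 6 \left(\left(-2\right) \left(- \frac{1}{12}\right) + 10 \left(- \frac{1}{10}\right)\right) \left(-5\right) = - 6 \left(\frac{1}{6} - 1\right) \left(-5\right) = \left(-6\right) \left(- \frac{5}{6}\right) \left(-5\right) = 5 \left(-5\right) = -25$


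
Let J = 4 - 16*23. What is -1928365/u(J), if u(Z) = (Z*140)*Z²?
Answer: 385673/1350399232 ≈ 0.00028560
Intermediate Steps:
J = -364 (J = 4 - 368 = -364)
u(Z) = 140*Z³ (u(Z) = (140*Z)*Z² = 140*Z³)
-1928365/u(J) = -1928365/(140*(-364)³) = -1928365/(140*(-48228544)) = -1928365/(-6751996160) = -1928365*(-1/6751996160) = 385673/1350399232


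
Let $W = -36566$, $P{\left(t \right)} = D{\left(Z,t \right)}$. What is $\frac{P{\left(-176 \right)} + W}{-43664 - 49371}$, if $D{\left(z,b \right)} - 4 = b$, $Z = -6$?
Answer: $\frac{36738}{93035} \approx 0.39488$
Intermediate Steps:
$D{\left(z,b \right)} = 4 + b$
$P{\left(t \right)} = 4 + t$
$\frac{P{\left(-176 \right)} + W}{-43664 - 49371} = \frac{\left(4 - 176\right) - 36566}{-43664 - 49371} = \frac{-172 - 36566}{-93035} = \left(-36738\right) \left(- \frac{1}{93035}\right) = \frac{36738}{93035}$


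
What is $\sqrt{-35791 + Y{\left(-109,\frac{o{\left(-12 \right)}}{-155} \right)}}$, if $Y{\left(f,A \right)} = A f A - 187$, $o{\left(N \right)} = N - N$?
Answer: $i \sqrt{35978} \approx 189.68 i$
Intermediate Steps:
$o{\left(N \right)} = 0$
$Y{\left(f,A \right)} = -187 + f A^{2}$ ($Y{\left(f,A \right)} = f A^{2} - 187 = -187 + f A^{2}$)
$\sqrt{-35791 + Y{\left(-109,\frac{o{\left(-12 \right)}}{-155} \right)}} = \sqrt{-35791 - \left(187 + 109 \left(\frac{0}{-155}\right)^{2}\right)} = \sqrt{-35791 - \left(187 + 109 \left(0 \left(- \frac{1}{155}\right)\right)^{2}\right)} = \sqrt{-35791 - \left(187 + 109 \cdot 0^{2}\right)} = \sqrt{-35791 - 187} = \sqrt{-35978} = i \sqrt{35978}$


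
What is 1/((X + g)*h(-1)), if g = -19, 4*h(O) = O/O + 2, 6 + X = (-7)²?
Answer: 1/18 ≈ 0.055556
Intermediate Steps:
X = 43 (X = -6 + (-7)² = -6 + 49 = 43)
h(O) = ¾ (h(O) = (O/O + 2)/4 = (1 + 2)/4 = (¼)*3 = ¾)
1/((X + g)*h(-1)) = 1/((43 - 19)*(¾)) = 1/(24*(¾)) = 1/18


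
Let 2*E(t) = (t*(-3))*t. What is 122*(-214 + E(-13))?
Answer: -57035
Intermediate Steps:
E(t) = -3*t**2/2 (E(t) = ((t*(-3))*t)/2 = ((-3*t)*t)/2 = (-3*t**2)/2 = -3*t**2/2)
122*(-214 + E(-13)) = 122*(-214 - 3/2*(-13)**2) = 122*(-214 - 3/2*169) = 122*(-214 - 507/2) = 122*(-935/2) = -57035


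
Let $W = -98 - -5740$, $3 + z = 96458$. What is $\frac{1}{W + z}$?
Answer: $\frac{1}{102097} \approx 9.7946 \cdot 10^{-6}$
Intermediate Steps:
$z = 96455$ ($z = -3 + 96458 = 96455$)
$W = 5642$ ($W = -98 + 5740 = 5642$)
$\frac{1}{W + z} = \frac{1}{5642 + 96455} = \frac{1}{102097}$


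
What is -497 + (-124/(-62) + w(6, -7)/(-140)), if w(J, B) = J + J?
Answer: -17328/35 ≈ -495.09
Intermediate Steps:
w(J, B) = 2*J
-497 + (-124/(-62) + w(6, -7)/(-140)) = -497 + (-124/(-62) + (2*6)/(-140)) = -497 + (-124*(-1/62) + 12*(-1/140)) = -497 + (2 - 3/35) = -497 + 67/35 = -17328/35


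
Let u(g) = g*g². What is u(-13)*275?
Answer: -604175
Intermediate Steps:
u(g) = g³
u(-13)*275 = (-13)³*275 = -2197*275 = -604175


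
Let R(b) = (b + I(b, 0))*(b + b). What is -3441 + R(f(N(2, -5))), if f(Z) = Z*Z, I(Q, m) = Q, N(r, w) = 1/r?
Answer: -13763/4 ≈ -3440.8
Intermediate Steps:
f(Z) = Z²
R(b) = 4*b² (R(b) = (b + b)*(b + b) = (2*b)*(2*b) = 4*b²)
-3441 + R(f(N(2, -5))) = -3441 + 4*((1/2)²)² = -3441 + 4*((½)²)² = -3441 + 4*(¼)² = -3441 + 4*(1/16) = -3441 + ¼ = -13763/4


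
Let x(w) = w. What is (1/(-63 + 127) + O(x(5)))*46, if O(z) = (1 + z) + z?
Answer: 16215/32 ≈ 506.72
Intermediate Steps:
O(z) = 1 + 2*z
(1/(-63 + 127) + O(x(5)))*46 = (1/(-63 + 127) + (1 + 2*5))*46 = (1/64 + (1 + 10))*46 = (1/64 + 11)*46 = (705/64)*46 = 16215/32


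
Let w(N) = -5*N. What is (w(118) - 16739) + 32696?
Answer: 15367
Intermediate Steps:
(w(118) - 16739) + 32696 = (-5*118 - 16739) + 32696 = (-590 - 16739) + 32696 = -17329 + 32696 = 15367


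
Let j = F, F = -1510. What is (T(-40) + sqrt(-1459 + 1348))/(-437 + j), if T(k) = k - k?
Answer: -I*sqrt(111)/1947 ≈ -0.0054112*I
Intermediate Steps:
T(k) = 0
j = -1510
(T(-40) + sqrt(-1459 + 1348))/(-437 + j) = (0 + sqrt(-1459 + 1348))/(-437 - 1510) = (0 + sqrt(-111))/(-1947) = (0 + I*sqrt(111))*(-1/1947) = (I*sqrt(111))*(-1/1947) = -I*sqrt(111)/1947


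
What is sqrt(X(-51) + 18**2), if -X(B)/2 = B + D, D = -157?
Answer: 2*sqrt(185) ≈ 27.203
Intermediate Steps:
X(B) = 314 - 2*B (X(B) = -2*(B - 157) = -2*(-157 + B) = 314 - 2*B)
sqrt(X(-51) + 18**2) = sqrt((314 - 2*(-51)) + 18**2) = sqrt((314 + 102) + 324) = sqrt(416 + 324) = sqrt(740) = 2*sqrt(185)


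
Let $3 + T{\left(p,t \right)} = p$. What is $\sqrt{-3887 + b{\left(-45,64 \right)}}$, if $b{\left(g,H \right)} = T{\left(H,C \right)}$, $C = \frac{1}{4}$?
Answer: $i \sqrt{3826} \approx 61.855 i$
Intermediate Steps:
$C = \frac{1}{4} \approx 0.25$
$T{\left(p,t \right)} = -3 + p$
$b{\left(g,H \right)} = -3 + H$
$\sqrt{-3887 + b{\left(-45,64 \right)}} = \sqrt{-3887 + \left(-3 + 64\right)} = \sqrt{-3887 + 61} = \sqrt{-3826} = i \sqrt{3826}$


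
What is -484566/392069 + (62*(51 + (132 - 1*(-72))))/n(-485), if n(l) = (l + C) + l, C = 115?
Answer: -440860988/22347933 ≈ -19.727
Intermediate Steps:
n(l) = 115 + 2*l (n(l) = (l + 115) + l = (115 + l) + l = 115 + 2*l)
-484566/392069 + (62*(51 + (132 - 1*(-72))))/n(-485) = -484566/392069 + (62*(51 + (132 - 1*(-72))))/(115 + 2*(-485)) = -484566*1/392069 + (62*(51 + (132 + 72)))/(115 - 970) = -484566/392069 + (62*(51 + 204))/(-855) = -484566/392069 + (62*255)*(-1/855) = -484566/392069 + 15810*(-1/855) = -484566/392069 - 1054/57 = -440860988/22347933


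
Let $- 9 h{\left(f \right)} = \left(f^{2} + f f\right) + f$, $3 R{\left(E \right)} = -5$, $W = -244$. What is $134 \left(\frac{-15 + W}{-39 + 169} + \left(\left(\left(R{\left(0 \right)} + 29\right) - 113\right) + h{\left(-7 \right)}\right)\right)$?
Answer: $- \frac{7664197}{585} \approx -13101.0$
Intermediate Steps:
$R{\left(E \right)} = - \frac{5}{3}$ ($R{\left(E \right)} = \frac{1}{3} \left(-5\right) = - \frac{5}{3}$)
$h{\left(f \right)} = - \frac{2 f^{2}}{9} - \frac{f}{9}$ ($h{\left(f \right)} = - \frac{\left(f^{2} + f f\right) + f}{9} = - \frac{\left(f^{2} + f^{2}\right) + f}{9} = - \frac{2 f^{2} + f}{9} = - \frac{f + 2 f^{2}}{9} = - \frac{2 f^{2}}{9} - \frac{f}{9}$)
$134 \left(\frac{-15 + W}{-39 + 169} + \left(\left(\left(R{\left(0 \right)} + 29\right) - 113\right) + h{\left(-7 \right)}\right)\right) = 134 \left(\frac{-15 - 244}{-39 + 169} + \left(\left(\left(- \frac{5}{3} + 29\right) - 113\right) - - \frac{7 \left(1 + 2 \left(-7\right)\right)}{9}\right)\right) = 134 \left(- \frac{259}{130} + \left(\left(\frac{82}{3} - 113\right) - - \frac{7 \left(1 - 14\right)}{9}\right)\right) = 134 \left(\left(-259\right) \frac{1}{130} - \left(\frac{257}{3} - - \frac{91}{9}\right)\right) = 134 \left(- \frac{259}{130} - \frac{862}{9}\right) = 134 \left(- \frac{114391}{1170}\right) = - \frac{7664197}{585}$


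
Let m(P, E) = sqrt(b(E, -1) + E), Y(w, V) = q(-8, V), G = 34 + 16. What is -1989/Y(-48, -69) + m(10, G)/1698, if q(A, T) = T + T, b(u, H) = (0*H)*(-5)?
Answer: 663/46 + 5*sqrt(2)/1698 ≈ 14.417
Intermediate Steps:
G = 50
b(u, H) = 0 (b(u, H) = 0*(-5) = 0)
q(A, T) = 2*T
Y(w, V) = 2*V
m(P, E) = sqrt(E) (m(P, E) = sqrt(0 + E) = sqrt(E))
-1989/Y(-48, -69) + m(10, G)/1698 = -1989/(2*(-69)) + sqrt(50)/1698 = -1989/(-138) + (5*sqrt(2))*(1/1698) = -1989*(-1/138) + 5*sqrt(2)/1698 = 663/46 + 5*sqrt(2)/1698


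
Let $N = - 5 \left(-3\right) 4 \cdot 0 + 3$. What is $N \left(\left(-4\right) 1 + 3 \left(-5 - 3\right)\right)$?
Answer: $-84$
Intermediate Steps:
$N = 3$ ($N = - 5 \left(\left(-12\right) 0\right) + 3 = \left(-5\right) 0 + 3 = 0 + 3 = 3$)
$N \left(\left(-4\right) 1 + 3 \left(-5 - 3\right)\right) = 3 \left(\left(-4\right) 1 + 3 \left(-5 - 3\right)\right) = 3 \left(-4 + 3 \left(-8\right)\right) = 3 \left(-4 - 24\right) = 3 \left(-28\right) = -84$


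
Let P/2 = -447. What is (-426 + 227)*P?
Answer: 177906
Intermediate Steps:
P = -894 (P = 2*(-447) = -894)
(-426 + 227)*P = (-426 + 227)*(-894) = -199*(-894) = 177906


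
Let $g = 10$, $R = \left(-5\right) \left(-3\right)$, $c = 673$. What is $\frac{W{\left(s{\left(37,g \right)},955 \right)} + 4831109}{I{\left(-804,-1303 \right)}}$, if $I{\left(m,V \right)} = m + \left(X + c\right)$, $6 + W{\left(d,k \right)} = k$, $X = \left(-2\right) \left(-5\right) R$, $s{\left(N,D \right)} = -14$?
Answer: $\frac{4832058}{19} \approx 2.5432 \cdot 10^{5}$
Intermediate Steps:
$R = 15$
$X = 150$ ($X = \left(-2\right) \left(-5\right) 15 = 10 \cdot 15 = 150$)
$W{\left(d,k \right)} = -6 + k$
$I{\left(m,V \right)} = 823 + m$ ($I{\left(m,V \right)} = m + \left(150 + 673\right) = m + 823 = 823 + m$)
$\frac{W{\left(s{\left(37,g \right)},955 \right)} + 4831109}{I{\left(-804,-1303 \right)}} = \frac{\left(-6 + 955\right) + 4831109}{823 - 804} = \frac{949 + 4831109}{19} = 4832058 \cdot \frac{1}{19} = \frac{4832058}{19}$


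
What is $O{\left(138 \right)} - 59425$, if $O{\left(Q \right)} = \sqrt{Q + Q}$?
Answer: $-59425 + 2 \sqrt{69} \approx -59408.0$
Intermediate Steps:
$O{\left(Q \right)} = \sqrt{2} \sqrt{Q}$ ($O{\left(Q \right)} = \sqrt{2 Q} = \sqrt{2} \sqrt{Q}$)
$O{\left(138 \right)} - 59425 = \sqrt{2} \sqrt{138} - 59425 = 2 \sqrt{69} - 59425 = -59425 + 2 \sqrt{69}$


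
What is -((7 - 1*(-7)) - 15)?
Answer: 1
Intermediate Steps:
-((7 - 1*(-7)) - 15) = -((7 + 7) - 15) = -(14 - 15) = -1*(-1) = 1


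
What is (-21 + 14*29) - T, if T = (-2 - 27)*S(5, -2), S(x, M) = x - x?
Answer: 385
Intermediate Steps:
S(x, M) = 0
T = 0 (T = (-2 - 27)*0 = -29*0 = 0)
(-21 + 14*29) - T = (-21 + 14*29) - 1*0 = (-21 + 406) + 0 = 385 + 0 = 385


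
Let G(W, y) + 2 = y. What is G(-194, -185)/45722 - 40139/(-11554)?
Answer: 458268690/132067997 ≈ 3.4699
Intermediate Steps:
G(W, y) = -2 + y
G(-194, -185)/45722 - 40139/(-11554) = (-2 - 185)/45722 - 40139/(-11554) = -187*1/45722 - 40139*(-1/11554) = -187/45722 + 40139/11554 = 458268690/132067997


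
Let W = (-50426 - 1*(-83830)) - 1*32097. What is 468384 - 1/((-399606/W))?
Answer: 187169058011/399606 ≈ 4.6838e+5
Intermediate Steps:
W = 1307 (W = (-50426 + 83830) - 32097 = 33404 - 32097 = 1307)
468384 - 1/((-399606/W)) = 468384 - 1/((-399606/1307)) = 468384 - 1/((-399606*1/1307)) = 468384 - 1/(-399606/1307) = 468384 - 1*(-1307/399606) = 468384 + 1307/399606 = 187169058011/399606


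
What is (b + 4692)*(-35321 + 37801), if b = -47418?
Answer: -105960480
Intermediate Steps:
(b + 4692)*(-35321 + 37801) = (-47418 + 4692)*(-35321 + 37801) = -42726*2480 = -105960480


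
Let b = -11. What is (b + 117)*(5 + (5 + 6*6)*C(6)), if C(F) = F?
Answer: 26606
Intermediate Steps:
(b + 117)*(5 + (5 + 6*6)*C(6)) = (-11 + 117)*(5 + (5 + 6*6)*6) = 106*(5 + (5 + 36)*6) = 106*(5 + 41*6) = 106*(5 + 246) = 106*251 = 26606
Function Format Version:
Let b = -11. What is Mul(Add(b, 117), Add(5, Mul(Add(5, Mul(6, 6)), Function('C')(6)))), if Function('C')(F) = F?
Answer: 26606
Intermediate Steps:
Mul(Add(b, 117), Add(5, Mul(Add(5, Mul(6, 6)), Function('C')(6)))) = Mul(Add(-11, 117), Add(5, Mul(Add(5, Mul(6, 6)), 6))) = Mul(106, Add(5, Mul(Add(5, 36), 6))) = Mul(106, Add(5, Mul(41, 6))) = Mul(106, Add(5, 246)) = Mul(106, 251) = 26606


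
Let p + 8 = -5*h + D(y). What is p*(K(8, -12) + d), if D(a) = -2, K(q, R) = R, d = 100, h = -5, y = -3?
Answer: 1320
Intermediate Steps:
p = 15 (p = -8 + (-5*(-5) - 2) = -8 + (25 - 2) = -8 + 23 = 15)
p*(K(8, -12) + d) = 15*(-12 + 100) = 15*88 = 1320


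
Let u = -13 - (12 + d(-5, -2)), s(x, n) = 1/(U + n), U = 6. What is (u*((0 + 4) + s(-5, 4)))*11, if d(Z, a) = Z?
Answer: -902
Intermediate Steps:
s(x, n) = 1/(6 + n)
u = -20 (u = -13 - (12 - 5) = -13 - 1*7 = -13 - 7 = -20)
(u*((0 + 4) + s(-5, 4)))*11 = -20*((0 + 4) + 1/(6 + 4))*11 = -20*(4 + 1/10)*11 = -20*(4 + ⅒)*11 = -20*41/10*11 = -82*11 = -902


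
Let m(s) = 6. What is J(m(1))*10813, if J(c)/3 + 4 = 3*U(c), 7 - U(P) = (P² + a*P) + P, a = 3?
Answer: -5287557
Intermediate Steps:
U(P) = 7 - P² - 4*P (U(P) = 7 - ((P² + 3*P) + P) = 7 - (P² + 4*P) = 7 + (-P² - 4*P) = 7 - P² - 4*P)
J(c) = 51 - 36*c - 9*c² (J(c) = -12 + 3*(3*(7 - c² - 4*c)) = -12 + 3*(21 - 12*c - 3*c²) = -12 + (63 - 36*c - 9*c²) = 51 - 36*c - 9*c²)
J(m(1))*10813 = (51 - 36*6 - 9*6²)*10813 = (51 - 216 - 9*36)*10813 = (51 - 216 - 324)*10813 = -489*10813 = -5287557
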